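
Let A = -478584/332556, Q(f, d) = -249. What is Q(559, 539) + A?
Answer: -6940419/27713 ≈ -250.44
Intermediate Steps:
A = -39882/27713 (A = -478584*1/332556 = -39882/27713 ≈ -1.4391)
Q(559, 539) + A = -249 - 39882/27713 = -6940419/27713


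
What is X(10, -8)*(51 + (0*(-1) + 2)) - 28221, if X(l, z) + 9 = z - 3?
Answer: -29281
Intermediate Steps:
X(l, z) = -12 + z (X(l, z) = -9 + (z - 3) = -9 + (-3 + z) = -12 + z)
X(10, -8)*(51 + (0*(-1) + 2)) - 28221 = (-12 - 8)*(51 + (0*(-1) + 2)) - 28221 = -20*(51 + (0 + 2)) - 28221 = -20*(51 + 2) - 28221 = -20*53 - 28221 = -1060 - 28221 = -29281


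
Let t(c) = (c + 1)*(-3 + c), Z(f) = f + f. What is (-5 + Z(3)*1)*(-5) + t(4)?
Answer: 0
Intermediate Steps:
Z(f) = 2*f
t(c) = (1 + c)*(-3 + c)
(-5 + Z(3)*1)*(-5) + t(4) = (-5 + (2*3)*1)*(-5) + (-3 + 4² - 2*4) = (-5 + 6*1)*(-5) + (-3 + 16 - 8) = (-5 + 6)*(-5) + 5 = 1*(-5) + 5 = -5 + 5 = 0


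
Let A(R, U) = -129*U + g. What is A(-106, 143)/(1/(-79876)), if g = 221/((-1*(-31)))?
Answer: 45659997136/31 ≈ 1.4729e+9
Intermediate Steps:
g = 221/31 ≈ 7.1290
A(R, U) = 221/31 - 129*U (A(R, U) = -129*U + 221/31 = 221/31 - 129*U)
A(-106, 143)/(1/(-79876)) = (221/31 - 129*143)/(1/(-79876)) = (221/31 - 18447)/(-1/79876) = -571636/31*(-79876) = 45659997136/31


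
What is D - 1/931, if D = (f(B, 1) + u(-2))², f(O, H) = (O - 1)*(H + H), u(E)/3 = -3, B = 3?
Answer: 23274/931 ≈ 24.999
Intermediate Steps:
u(E) = -9 (u(E) = 3*(-3) = -9)
f(O, H) = 2*H*(-1 + O) (f(O, H) = (-1 + O)*(2*H) = 2*H*(-1 + O))
D = 25 (D = (2*1*(-1 + 3) - 9)² = (2*1*2 - 9)² = (4 - 9)² = (-5)² = 25)
D - 1/931 = 25 - 1/931 = 23274/931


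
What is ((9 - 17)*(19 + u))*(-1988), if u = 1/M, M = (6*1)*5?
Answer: 4540592/15 ≈ 3.0271e+5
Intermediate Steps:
M = 30 (M = 6*5 = 30)
u = 1/30 ≈ 0.033333
((9 - 17)*(19 + u))*(-1988) = ((9 - 17)*(19 + 1/30))*(-1988) = -8*571/30*(-1988) = -2284/15*(-1988) = 4540592/15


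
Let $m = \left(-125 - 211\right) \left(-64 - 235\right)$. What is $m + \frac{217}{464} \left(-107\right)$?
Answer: $\frac{46592077}{464} \approx 1.0041 \cdot 10^{5}$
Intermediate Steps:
$m = 100464$ ($m = \left(-336\right) \left(-299\right) = 100464$)
$m + \frac{217}{464} \left(-107\right) = 100464 + \frac{217}{464} \left(-107\right) = 100464 - \frac{23219}{464} = \frac{46592077}{464}$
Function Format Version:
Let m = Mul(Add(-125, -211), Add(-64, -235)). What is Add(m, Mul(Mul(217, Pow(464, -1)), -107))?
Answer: Rational(46592077, 464) ≈ 1.0041e+5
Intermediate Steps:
m = 100464 (m = Mul(-336, -299) = 100464)
Add(m, Mul(Mul(217, Pow(464, -1)), -107)) = Add(100464, Mul(Mul(217, Pow(464, -1)), -107)) = Add(100464, Mul(Mul(217, Rational(1, 464)), -107)) = Add(100464, Mul(Rational(217, 464), -107)) = Add(100464, Rational(-23219, 464)) = Rational(46592077, 464)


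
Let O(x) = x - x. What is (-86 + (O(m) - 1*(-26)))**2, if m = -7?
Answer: 3600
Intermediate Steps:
O(x) = 0
(-86 + (O(m) - 1*(-26)))**2 = (-86 + (0 - 1*(-26)))**2 = (-86 + (0 + 26))**2 = (-86 + 26)**2 = (-60)**2 = 3600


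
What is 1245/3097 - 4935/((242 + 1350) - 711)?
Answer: -14186850/2728457 ≈ -5.1996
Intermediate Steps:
1245/3097 - 4935/((242 + 1350) - 711) = 1245*(1/3097) - 4935/(1592 - 711) = 1245/3097 - 4935/881 = -14186850/2728457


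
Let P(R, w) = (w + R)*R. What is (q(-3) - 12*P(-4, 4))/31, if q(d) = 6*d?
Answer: -18/31 ≈ -0.58065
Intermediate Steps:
P(R, w) = R*(R + w) (P(R, w) = (R + w)*R = R*(R + w))
(q(-3) - 12*P(-4, 4))/31 = (6*(-3) - (-48)*(-4 + 4))/31 = (-18 - (-48)*0)*(1/31) = (-18 - 12*0)*(1/31) = (-18 + 0)*(1/31) = -18*1/31 = -18/31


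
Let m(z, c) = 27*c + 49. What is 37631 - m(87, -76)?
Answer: 39634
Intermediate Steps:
m(z, c) = 49 + 27*c
37631 - m(87, -76) = 37631 - (49 + 27*(-76)) = 37631 - (49 - 2052) = 37631 - 1*(-2003) = 37631 + 2003 = 39634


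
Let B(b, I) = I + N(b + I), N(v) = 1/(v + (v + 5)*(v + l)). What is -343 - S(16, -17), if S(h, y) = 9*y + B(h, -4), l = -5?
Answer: -24367/131 ≈ -186.01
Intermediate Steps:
N(v) = 1/(v + (-5 + v)*(5 + v)) (N(v) = 1/(v + (v + 5)*(v - 5)) = 1/(v + (5 + v)*(-5 + v)) = 1/(v + (-5 + v)*(5 + v)))
B(b, I) = I + 1/(-25 + I + b + (I + b)**2) (B(b, I) = I + 1/(-25 + (b + I) + (b + I)**2) = I + 1/(-25 + (I + b) + (I + b)**2) = I + 1/(-25 + I + b + (I + b)**2))
S(h, y) = -4 + 1/(-29 + h + (-4 + h)**2) + 9*y (S(h, y) = 9*y + (-4 + 1/(-25 - 4 + h + (-4 + h)**2)) = 9*y + (-4 + 1/(-29 + h + (-4 + h)**2)) = -4 + 1/(-29 + h + (-4 + h)**2) + 9*y)
-343 - S(16, -17) = -343 - (1 + (-4 + 9*(-17))*(-29 + 16 + (-4 + 16)**2))/(-29 + 16 + (-4 + 16)**2) = -343 - (1 + (-4 - 153)*(-29 + 16 + 12**2))/(-29 + 16 + 12**2) = -343 - (1 - 157*(-29 + 16 + 144))/(-29 + 16 + 144) = -343 - (1 - 157*131)/131 = -343 - (1 - 20567)/131 = -343 - (-20566)/131 = -343 - 1*(-20566/131) = -343 + 20566/131 = -24367/131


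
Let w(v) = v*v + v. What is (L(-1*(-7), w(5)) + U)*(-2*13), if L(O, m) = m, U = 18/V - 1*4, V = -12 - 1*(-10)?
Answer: -442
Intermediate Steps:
V = -2 (V = -12 + 10 = -2)
w(v) = v + v² (w(v) = v² + v = v + v²)
U = -13 (U = 18/(-2) - 1*4 = 18*(-½) - 4 = -9 - 4 = -13)
(L(-1*(-7), w(5)) + U)*(-2*13) = (5*(1 + 5) - 13)*(-2*13) = (5*6 - 13)*(-26) = (30 - 13)*(-26) = 17*(-26) = -442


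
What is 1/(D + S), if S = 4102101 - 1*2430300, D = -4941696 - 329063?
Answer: -1/3598958 ≈ -2.7786e-7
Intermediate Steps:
D = -5270759
S = 1671801 (S = 4102101 - 2430300 = 1671801)
1/(D + S) = 1/(-5270759 + 1671801) = 1/(-3598958) = -1/3598958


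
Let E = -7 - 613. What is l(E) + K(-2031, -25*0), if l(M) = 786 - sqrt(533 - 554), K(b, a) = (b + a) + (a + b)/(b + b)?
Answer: -2489/2 - I*sqrt(21) ≈ -1244.5 - 4.5826*I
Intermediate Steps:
K(b, a) = a + b + (a + b)/(2*b) (K(b, a) = (a + b) + (a + b)/((2*b)) = (a + b) + (a + b)*(1/(2*b)) = (a + b) + (a + b)/(2*b) = a + b + (a + b)/(2*b))
E = -620
l(M) = 786 - I*sqrt(21) (l(M) = 786 - sqrt(-21) = 786 - I*sqrt(21))
l(E) + K(-2031, -25*0) = (786 - I*sqrt(21)) + (1/2 - 25*0 - 2031 + (1/2)*(-25*0)/(-2031)) = (786 - I*sqrt(21)) + (1/2 + 0 - 2031 + (1/2)*0*(-1/2031)) = (786 - I*sqrt(21)) + (1/2 + 0 - 2031 + 0) = (786 - I*sqrt(21)) - 4061/2 = -2489/2 - I*sqrt(21)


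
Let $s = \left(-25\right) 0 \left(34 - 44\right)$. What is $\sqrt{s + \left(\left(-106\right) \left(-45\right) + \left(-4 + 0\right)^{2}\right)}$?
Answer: $\sqrt{4786} \approx 69.181$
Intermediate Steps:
$s = 0$ ($s = 0 \left(-10\right) = 0$)
$\sqrt{s + \left(\left(-106\right) \left(-45\right) + \left(-4 + 0\right)^{2}\right)} = \sqrt{0 + \left(\left(-106\right) \left(-45\right) + \left(-4 + 0\right)^{2}\right)} = \sqrt{0 + \left(4770 + \left(-4\right)^{2}\right)} = \sqrt{0 + \left(4770 + 16\right)} = \sqrt{0 + 4786} = \sqrt{4786}$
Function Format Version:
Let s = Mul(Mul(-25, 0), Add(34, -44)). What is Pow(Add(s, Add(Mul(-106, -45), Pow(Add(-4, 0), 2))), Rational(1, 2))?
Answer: Pow(4786, Rational(1, 2)) ≈ 69.181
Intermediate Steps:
s = 0 (s = Mul(0, -10) = 0)
Pow(Add(s, Add(Mul(-106, -45), Pow(Add(-4, 0), 2))), Rational(1, 2)) = Pow(Add(0, Add(Mul(-106, -45), Pow(Add(-4, 0), 2))), Rational(1, 2)) = Pow(Add(0, Add(4770, Pow(-4, 2))), Rational(1, 2)) = Pow(Add(0, Add(4770, 16)), Rational(1, 2)) = Pow(Add(0, 4786), Rational(1, 2)) = Pow(4786, Rational(1, 2))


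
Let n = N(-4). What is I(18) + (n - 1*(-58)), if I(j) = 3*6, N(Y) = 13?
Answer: 89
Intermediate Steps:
n = 13
I(j) = 18
I(18) + (n - 1*(-58)) = 18 + (13 - 1*(-58)) = 18 + (13 + 58) = 18 + 71 = 89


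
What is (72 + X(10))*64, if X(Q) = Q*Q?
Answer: 11008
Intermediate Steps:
X(Q) = Q**2
(72 + X(10))*64 = (72 + 10**2)*64 = (72 + 100)*64 = 172*64 = 11008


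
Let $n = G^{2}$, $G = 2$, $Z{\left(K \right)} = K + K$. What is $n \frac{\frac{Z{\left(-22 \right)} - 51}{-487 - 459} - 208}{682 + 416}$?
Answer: $- \frac{196673}{259677} \approx -0.75738$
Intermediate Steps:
$Z{\left(K \right)} = 2 K$
$n = 4$ ($n = 2^{2} = 4$)
$n \frac{\frac{Z{\left(-22 \right)} - 51}{-487 - 459} - 208}{682 + 416} = 4 \frac{\frac{2 \left(-22\right) - 51}{-487 - 459} - 208}{682 + 416} = 4 \frac{\frac{-44 - 51}{-946} - 208}{1098} = 4 \left(\left(-95\right) \left(- \frac{1}{946}\right) - 208\right) \frac{1}{1098} = 4 \left(\frac{95}{946} - 208\right) \frac{1}{1098} = 4 \left(\left(- \frac{196673}{946}\right) \frac{1}{1098}\right) = 4 \left(- \frac{196673}{1038708}\right) = - \frac{196673}{259677}$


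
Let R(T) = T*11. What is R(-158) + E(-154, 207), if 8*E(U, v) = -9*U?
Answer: -6259/4 ≈ -1564.8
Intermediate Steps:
E(U, v) = -9*U/8 (E(U, v) = (-9*U)/8 = -9*U/8)
R(T) = 11*T
R(-158) + E(-154, 207) = 11*(-158) - 9/8*(-154) = -1738 + 693/4 = -6259/4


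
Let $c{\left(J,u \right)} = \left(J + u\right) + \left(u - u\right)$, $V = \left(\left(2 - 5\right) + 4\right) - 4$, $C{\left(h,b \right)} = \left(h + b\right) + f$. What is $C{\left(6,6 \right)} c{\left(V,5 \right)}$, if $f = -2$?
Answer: $20$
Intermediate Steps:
$C{\left(h,b \right)} = -2 + b + h$ ($C{\left(h,b \right)} = \left(h + b\right) - 2 = \left(b + h\right) - 2 = -2 + b + h$)
$V = -3$ ($V = \left(\left(2 - 5\right) + 4\right) - 4 = \left(-3 + 4\right) - 4 = 1 - 4 = -3$)
$c{\left(J,u \right)} = J + u$ ($c{\left(J,u \right)} = \left(J + u\right) + 0 = J + u$)
$C{\left(6,6 \right)} c{\left(V,5 \right)} = \left(-2 + 6 + 6\right) \left(-3 + 5\right) = 10 \cdot 2 = 20$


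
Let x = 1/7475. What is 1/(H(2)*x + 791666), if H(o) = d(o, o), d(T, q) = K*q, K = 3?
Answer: 7475/5917703356 ≈ 1.2632e-6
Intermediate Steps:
x = 1/7475 ≈ 0.00013378
d(T, q) = 3*q
H(o) = 3*o
1/(H(2)*x + 791666) = 1/((3*2)*(1/7475) + 791666) = 1/(6*(1/7475) + 791666) = 1/(6/7475 + 791666) = 1/(5917703356/7475) = 7475/5917703356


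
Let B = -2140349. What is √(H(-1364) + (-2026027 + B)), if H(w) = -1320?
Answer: 4*I*√260481 ≈ 2041.5*I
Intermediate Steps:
√(H(-1364) + (-2026027 + B)) = √(-1320 + (-2026027 - 2140349)) = √(-1320 - 4166376) = √(-4167696) = 4*I*√260481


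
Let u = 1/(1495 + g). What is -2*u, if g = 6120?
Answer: -2/7615 ≈ -0.00026264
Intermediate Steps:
u = 1/7615 (u = 1/(1495 + 6120) = 1/7615 ≈ 0.00013132)
-2*u = -2*1/7615 = -2/7615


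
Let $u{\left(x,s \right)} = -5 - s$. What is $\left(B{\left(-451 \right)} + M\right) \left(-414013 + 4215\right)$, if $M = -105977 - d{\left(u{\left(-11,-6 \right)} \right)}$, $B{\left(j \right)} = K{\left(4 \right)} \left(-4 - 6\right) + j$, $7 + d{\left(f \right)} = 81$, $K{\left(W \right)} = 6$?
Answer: $43668894476$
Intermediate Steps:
$d{\left(f \right)} = 74$ ($d{\left(f \right)} = -7 + 81 = 74$)
$B{\left(j \right)} = -60 + j$ ($B{\left(j \right)} = 6 \left(-4 - 6\right) + j = 6 \left(-10\right) + j = -60 + j$)
$M = -106051$ ($M = -105977 - 74 = -106051$)
$\left(B{\left(-451 \right)} + M\right) \left(-414013 + 4215\right) = \left(\left(-60 - 451\right) - 106051\right) \left(-414013 + 4215\right) = \left(-511 - 106051\right) \left(-409798\right) = \left(-106562\right) \left(-409798\right) = 43668894476$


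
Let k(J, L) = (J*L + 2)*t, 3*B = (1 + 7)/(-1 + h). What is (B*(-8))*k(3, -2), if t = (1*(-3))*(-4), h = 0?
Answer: -1024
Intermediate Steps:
B = -8/3 (B = ((1 + 7)/(-1 + 0))/3 = (8/(-1))/3 = (8*(-1))/3 = (1/3)*(-8) = -8/3 ≈ -2.6667)
t = 12 (t = -3*(-4) = 12)
k(J, L) = 24 + 12*J*L (k(J, L) = (J*L + 2)*12 = (2 + J*L)*12 = 24 + 12*J*L)
(B*(-8))*k(3, -2) = (-8/3*(-8))*(24 + 12*3*(-2)) = 64*(24 - 72)/3 = (64/3)*(-48) = -1024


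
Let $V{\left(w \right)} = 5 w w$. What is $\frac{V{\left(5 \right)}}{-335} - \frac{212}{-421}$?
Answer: $\frac{3679}{28207} \approx 0.13043$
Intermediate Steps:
$V{\left(w \right)} = 5 w^{2}$
$\frac{V{\left(5 \right)}}{-335} - \frac{212}{-421} = \frac{5 \cdot 5^{2}}{-335} - \frac{212}{-421} = 5 \cdot 25 \left(- \frac{1}{335}\right) - - \frac{212}{421} = 125 \left(- \frac{1}{335}\right) + \frac{212}{421} = - \frac{25}{67} + \frac{212}{421} = \frac{3679}{28207}$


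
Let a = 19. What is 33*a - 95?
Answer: 532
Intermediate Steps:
33*a - 95 = 33*19 - 95 = 627 - 95 = 532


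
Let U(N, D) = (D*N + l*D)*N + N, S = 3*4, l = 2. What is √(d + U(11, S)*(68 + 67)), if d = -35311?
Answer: √197834 ≈ 444.79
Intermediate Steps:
S = 12
U(N, D) = N + N*(2*D + D*N) (U(N, D) = (D*N + 2*D)*N + N = (2*D + D*N)*N + N = N*(2*D + D*N) + N = N + N*(2*D + D*N))
√(d + U(11, S)*(68 + 67)) = √(-35311 + (11*(1 + 2*12 + 12*11))*(68 + 67)) = √(-35311 + (11*(1 + 24 + 132))*135) = √(-35311 + (11*157)*135) = √(-35311 + 1727*135) = √(-35311 + 233145) = √197834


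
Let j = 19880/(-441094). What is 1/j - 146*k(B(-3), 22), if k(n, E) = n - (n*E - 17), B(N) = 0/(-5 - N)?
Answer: -24891627/9940 ≈ -2504.2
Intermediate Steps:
j = -9940/220547 (j = 19880*(-1/441094) = -9940/220547 ≈ -0.045070)
B(N) = 0
k(n, E) = 17 + n - E*n (k(n, E) = n - (E*n - 17) = n - (-17 + E*n) = n + (17 - E*n) = 17 + n - E*n)
1/j - 146*k(B(-3), 22) = 1/(-9940/220547) - 146*(17 + 0 - 1*22*0) = -220547/9940 - 146*(17 + 0 + 0) = -220547/9940 - 146*17 = -220547/9940 - 2482 = -24891627/9940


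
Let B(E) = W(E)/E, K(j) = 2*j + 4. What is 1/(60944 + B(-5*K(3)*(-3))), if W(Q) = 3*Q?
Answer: 1/60947 ≈ 1.6408e-5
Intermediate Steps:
K(j) = 4 + 2*j
B(E) = 3 (B(E) = (3*E)/E = 3)
1/(60944 + B(-5*K(3)*(-3))) = 1/(60944 + 3) = 1/60947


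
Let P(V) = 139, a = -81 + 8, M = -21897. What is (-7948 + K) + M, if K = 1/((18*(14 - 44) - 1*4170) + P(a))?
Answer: -136421496/4571 ≈ -29845.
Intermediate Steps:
a = -73
K = -1/4571 (K = 1/((18*(14 - 44) - 1*4170) + 139) = 1/((18*(-30) - 4170) + 139) = 1/((-540 - 4170) + 139) = 1/(-4710 + 139) = 1/(-4571) = -1/4571 ≈ -0.00021877)
(-7948 + K) + M = (-7948 - 1/4571) - 21897 = -36330309/4571 - 21897 = -136421496/4571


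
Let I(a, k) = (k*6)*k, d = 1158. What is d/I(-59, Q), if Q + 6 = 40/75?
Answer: 43425/6724 ≈ 6.4582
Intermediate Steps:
Q = -82/15 (Q = -6 + 40/75 = -6 + 40*(1/75) = -6 + 8/15 = -82/15 ≈ -5.4667)
I(a, k) = 6*k**2 (I(a, k) = (6*k)*k = 6*k**2)
d/I(-59, Q) = 1158/((6*(-82/15)**2)) = 1158/((6*(6724/225))) = 1158/(13448/75) = 1158*(75/13448) = 43425/6724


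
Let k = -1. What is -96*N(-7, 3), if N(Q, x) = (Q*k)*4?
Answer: -2688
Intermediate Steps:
N(Q, x) = -4*Q (N(Q, x) = (Q*(-1))*4 = -Q*4 = -4*Q)
-96*N(-7, 3) = -(-384)*(-7) = -96*28 = -2688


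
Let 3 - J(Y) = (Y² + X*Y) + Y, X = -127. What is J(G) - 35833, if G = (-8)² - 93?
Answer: -40325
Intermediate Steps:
G = -29 (G = 64 - 93 = -29)
J(Y) = 3 - Y² + 126*Y (J(Y) = 3 - ((Y² - 127*Y) + Y) = 3 - (Y² - 126*Y) = 3 + (-Y² + 126*Y) = 3 - Y² + 126*Y)
J(G) - 35833 = (3 - 1*(-29)² + 126*(-29)) - 35833 = (3 - 1*841 - 3654) - 35833 = (3 - 841 - 3654) - 35833 = -4492 - 35833 = -40325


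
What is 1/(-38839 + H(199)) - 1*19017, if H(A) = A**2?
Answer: -14490953/762 ≈ -19017.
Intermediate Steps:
1/(-38839 + H(199)) - 1*19017 = 1/(-38839 + 199**2) - 1*19017 = 1/(-38839 + 39601) - 19017 = 1/762 - 19017 = -14490953/762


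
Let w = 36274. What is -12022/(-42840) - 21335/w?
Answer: -17068049/55499220 ≈ -0.30754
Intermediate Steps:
-12022/(-42840) - 21335/w = -12022/(-42840) - 21335/36274 = -12022*(-1/42840) - 21335*1/36274 = 6011/21420 - 21335/36274 = -17068049/55499220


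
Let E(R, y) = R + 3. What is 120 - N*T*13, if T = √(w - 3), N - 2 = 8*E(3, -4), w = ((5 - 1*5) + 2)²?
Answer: -530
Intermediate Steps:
E(R, y) = 3 + R
w = 4 (w = ((5 - 5) + 2)² = (0 + 2)² = 2² = 4)
N = 50 (N = 2 + 8*(3 + 3) = 2 + 8*6 = 2 + 48 = 50)
T = 1 (T = √(4 - 3) = √1 = 1)
120 - N*T*13 = 120 - 50*1*13 = 120 - 50*13 = 120 - 1*650 = 120 - 650 = -530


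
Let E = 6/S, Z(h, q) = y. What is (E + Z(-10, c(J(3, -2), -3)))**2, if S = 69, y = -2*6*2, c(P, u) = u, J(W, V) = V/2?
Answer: 302500/529 ≈ 571.83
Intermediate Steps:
J(W, V) = V/2 (J(W, V) = V*(1/2) = V/2)
y = -24 (y = -12*2 = -24)
Z(h, q) = -24
E = 2/23 (E = 6/69 = 6*(1/69) = 2/23 ≈ 0.086957)
(E + Z(-10, c(J(3, -2), -3)))**2 = (2/23 - 24)**2 = (-550/23)**2 = 302500/529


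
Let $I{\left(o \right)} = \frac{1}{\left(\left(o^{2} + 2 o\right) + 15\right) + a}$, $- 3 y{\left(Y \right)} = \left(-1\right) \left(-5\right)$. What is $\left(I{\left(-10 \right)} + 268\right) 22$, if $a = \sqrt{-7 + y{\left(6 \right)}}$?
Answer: $\frac{159793766}{27101} - \frac{22 i \sqrt{78}}{27101} \approx 5896.2 - 0.0071694 i$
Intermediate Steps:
$y{\left(Y \right)} = - \frac{5}{3}$ ($y{\left(Y \right)} = - \frac{\left(-1\right) \left(-5\right)}{3} = \left(- \frac{1}{3}\right) 5 = - \frac{5}{3}$)
$a = \frac{i \sqrt{78}}{3}$ ($a = \sqrt{-7 - \frac{5}{3}} = \sqrt{- \frac{26}{3}} = \frac{i \sqrt{78}}{3} \approx 2.9439 i$)
$I{\left(o \right)} = \frac{1}{15 + o^{2} + 2 o + \frac{i \sqrt{78}}{3}}$ ($I{\left(o \right)} = \frac{1}{\left(\left(o^{2} + 2 o\right) + 15\right) + \frac{i \sqrt{78}}{3}} = \frac{1}{\left(15 + o^{2} + 2 o\right) + \frac{i \sqrt{78}}{3}} = \frac{1}{15 + o^{2} + 2 o + \frac{i \sqrt{78}}{3}}$)
$\left(I{\left(-10 \right)} + 268\right) 22 = \left(\frac{3}{45 + 3 \left(-10\right)^{2} + 6 \left(-10\right) + i \sqrt{78}} + 268\right) 22 = \left(\frac{3}{45 + 3 \cdot 100 - 60 + i \sqrt{78}} + 268\right) 22 = \left(\frac{3}{45 + 300 - 60 + i \sqrt{78}} + 268\right) 22 = \left(\frac{3}{285 + i \sqrt{78}} + 268\right) 22 = \left(268 + \frac{3}{285 + i \sqrt{78}}\right) 22 = 5896 + \frac{66}{285 + i \sqrt{78}}$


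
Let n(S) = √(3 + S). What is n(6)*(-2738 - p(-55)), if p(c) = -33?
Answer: -8115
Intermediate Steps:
n(6)*(-2738 - p(-55)) = √(3 + 6)*(-2738 - 1*(-33)) = √9*(-2738 + 33) = 3*(-2705) = -8115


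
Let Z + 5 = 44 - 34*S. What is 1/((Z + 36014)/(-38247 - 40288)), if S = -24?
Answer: -78535/36869 ≈ -2.1301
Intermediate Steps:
Z = 855 (Z = -5 + (44 - 34*(-24)) = -5 + (44 + 816) = -5 + 860 = 855)
1/((Z + 36014)/(-38247 - 40288)) = 1/((855 + 36014)/(-38247 - 40288)) = 1/(36869/(-78535)) = 1/(36869*(-1/78535)) = 1/(-36869/78535) = -78535/36869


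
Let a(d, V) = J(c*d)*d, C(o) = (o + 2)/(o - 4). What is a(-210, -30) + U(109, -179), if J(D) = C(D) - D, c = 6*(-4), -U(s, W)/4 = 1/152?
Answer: 50625912751/47842 ≈ 1.0582e+6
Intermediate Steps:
C(o) = (2 + o)/(-4 + o)
U(s, W) = -1/38 (U(s, W) = -4/152 = -4*1/152 = -1/38)
c = -24
J(D) = -D + (2 + D)/(-4 + D) (J(D) = (2 + D)/(-4 + D) - D = -D + (2 + D)/(-4 + D))
a(d, V) = d*(2 - 24*d + 24*d*(-4 - 24*d))/(-4 - 24*d) (a(d, V) = ((2 - 24*d - (-24*d)*(-4 - 24*d))/(-4 - 24*d))*d = ((2 - 24*d + 24*d*(-4 - 24*d))/(-4 - 24*d))*d = d*(2 - 24*d + 24*d*(-4 - 24*d))/(-4 - 24*d))
a(-210, -30) + U(109, -179) = (1/2)*(-210)*(-1 + 60*(-210) + 288*(-210)**2)/(1 + 6*(-210)) - 1/38 = (1/2)*(-210)*(-1 - 12600 + 288*44100)/(1 - 1260) - 1/38 = (1/2)*(-210)*(-1 - 12600 + 12700800)/(-1259) - 1/38 = (1/2)*(-210)*(-1/1259)*12688199 - 1/38 = 1332260895/1259 - 1/38 = 50625912751/47842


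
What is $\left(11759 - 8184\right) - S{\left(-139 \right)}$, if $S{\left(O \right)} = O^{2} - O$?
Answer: $-15885$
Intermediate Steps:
$\left(11759 - 8184\right) - S{\left(-139 \right)} = \left(11759 - 8184\right) - - 139 \left(-1 - 139\right) = 3575 - \left(-139\right) \left(-140\right) = 3575 - 19460 = -15885$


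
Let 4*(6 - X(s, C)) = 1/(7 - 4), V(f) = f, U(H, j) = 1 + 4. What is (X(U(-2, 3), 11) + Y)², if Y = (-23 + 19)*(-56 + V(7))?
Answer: 5870929/144 ≈ 40770.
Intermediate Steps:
U(H, j) = 5
Y = 196 (Y = (-23 + 19)*(-56 + 7) = -4*(-49) = 196)
X(s, C) = 71/12 (X(s, C) = 6 - 1/(4*(7 - 4)) = 6 - ¼/3 = 6 - ¼*⅓ = 6 - 1/12 = 71/12)
(X(U(-2, 3), 11) + Y)² = (71/12 + 196)² = (2423/12)² = 5870929/144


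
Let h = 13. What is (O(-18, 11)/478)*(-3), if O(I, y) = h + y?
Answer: -36/239 ≈ -0.15063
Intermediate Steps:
O(I, y) = 13 + y
(O(-18, 11)/478)*(-3) = ((13 + 11)/478)*(-3) = (24*(1/478))*(-3) = (12/239)*(-3) = -36/239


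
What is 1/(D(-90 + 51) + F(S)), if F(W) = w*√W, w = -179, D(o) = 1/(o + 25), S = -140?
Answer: 14*I/(-I + 5012*√35) ≈ -1.5923e-8 + 0.00047215*I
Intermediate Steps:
D(o) = 1/(25 + o)
F(W) = -179*√W
1/(D(-90 + 51) + F(S)) = 1/(1/(25 + (-90 + 51)) - 358*I*√35) = 1/(1/(25 - 39) - 358*I*√35) = 1/(1/(-14) - 358*I*√35) = 1/(-1/14 - 358*I*√35)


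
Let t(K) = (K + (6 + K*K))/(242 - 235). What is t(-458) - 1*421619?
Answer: -2742021/7 ≈ -3.9172e+5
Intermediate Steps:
t(K) = 6/7 + K/7 + K**2/7 (t(K) = (K + (6 + K**2))/7 = (6 + K + K**2)*(1/7) = 6/7 + K/7 + K**2/7)
t(-458) - 1*421619 = (6/7 + (1/7)*(-458) + (1/7)*(-458)**2) - 1*421619 = (6/7 - 458/7 + (1/7)*209764) - 421619 = (6/7 - 458/7 + 209764/7) - 421619 = 209312/7 - 421619 = -2742021/7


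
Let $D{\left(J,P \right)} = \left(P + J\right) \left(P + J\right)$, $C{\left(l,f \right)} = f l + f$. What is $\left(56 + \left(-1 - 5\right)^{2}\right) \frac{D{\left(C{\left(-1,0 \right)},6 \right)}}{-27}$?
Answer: $- \frac{368}{3} \approx -122.67$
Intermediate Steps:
$C{\left(l,f \right)} = f + f l$
$D{\left(J,P \right)} = \left(J + P\right)^{2}$ ($D{\left(J,P \right)} = \left(J + P\right) \left(J + P\right) = \left(J + P\right)^{2}$)
$\left(56 + \left(-1 - 5\right)^{2}\right) \frac{D{\left(C{\left(-1,0 \right)},6 \right)}}{-27} = \left(56 + \left(-1 - 5\right)^{2}\right) \frac{\left(0 \left(1 - 1\right) + 6\right)^{2}}{-27} = \left(56 + \left(-6\right)^{2}\right) \left(0 \cdot 0 + 6\right)^{2} \left(- \frac{1}{27}\right) = \left(56 + 36\right) \left(0 + 6\right)^{2} \left(- \frac{1}{27}\right) = 92 \cdot 6^{2} \left(- \frac{1}{27}\right) = 92 \cdot 36 \left(- \frac{1}{27}\right) = 92 \left(- \frac{4}{3}\right) = - \frac{368}{3}$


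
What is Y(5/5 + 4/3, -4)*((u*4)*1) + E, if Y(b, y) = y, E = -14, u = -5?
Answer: 66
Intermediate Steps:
Y(5/5 + 4/3, -4)*((u*4)*1) + E = -4*(-5*4) - 14 = -(-80) - 14 = -4*(-20) - 14 = 80 - 14 = 66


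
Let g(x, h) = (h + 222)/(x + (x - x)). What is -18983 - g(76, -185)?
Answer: -1442745/76 ≈ -18984.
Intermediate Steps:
g(x, h) = (222 + h)/x (g(x, h) = (222 + h)/(x + 0) = (222 + h)/x)
-18983 - g(76, -185) = -18983 - (222 - 185)/76 = -18983 - 37/76 = -1442745/76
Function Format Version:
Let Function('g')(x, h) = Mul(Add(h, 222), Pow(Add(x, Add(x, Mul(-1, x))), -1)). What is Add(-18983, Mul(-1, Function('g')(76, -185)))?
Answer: Rational(-1442745, 76) ≈ -18984.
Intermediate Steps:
Function('g')(x, h) = Mul(Pow(x, -1), Add(222, h)) (Function('g')(x, h) = Mul(Add(222, h), Pow(Add(x, 0), -1)) = Mul(Add(222, h), Pow(x, -1)) = Mul(Pow(x, -1), Add(222, h)))
Add(-18983, Mul(-1, Function('g')(76, -185))) = Add(-18983, Mul(-1, Mul(Pow(76, -1), Add(222, -185)))) = Add(-18983, Mul(-1, Mul(Rational(1, 76), 37))) = Add(-18983, Mul(-1, Rational(37, 76))) = Add(-18983, Rational(-37, 76)) = Rational(-1442745, 76)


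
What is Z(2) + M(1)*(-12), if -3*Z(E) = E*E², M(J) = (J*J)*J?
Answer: -44/3 ≈ -14.667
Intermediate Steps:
M(J) = J³ (M(J) = J²*J = J³)
Z(E) = -E³/3 (Z(E) = -E*E²/3 = -E³/3)
Z(2) + M(1)*(-12) = -⅓*2³ + 1³*(-12) = -⅓*8 + 1*(-12) = -8/3 - 12 = -44/3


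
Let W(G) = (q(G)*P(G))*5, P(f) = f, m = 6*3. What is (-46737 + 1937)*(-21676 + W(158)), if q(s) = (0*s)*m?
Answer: 971084800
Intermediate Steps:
m = 18
q(s) = 0 (q(s) = (0*s)*18 = 0*18 = 0)
W(G) = 0 (W(G) = (0*G)*5 = 0*5 = 0)
(-46737 + 1937)*(-21676 + W(158)) = (-46737 + 1937)*(-21676 + 0) = -44800*(-21676) = 971084800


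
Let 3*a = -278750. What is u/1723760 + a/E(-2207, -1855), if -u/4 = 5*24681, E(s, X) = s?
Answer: 23861492099/570650748 ≈ 41.815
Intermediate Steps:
a = -278750/3 (a = (⅓)*(-278750) = -278750/3 ≈ -92917.)
u = -493620 (u = -20*24681 = -4*123405 = -493620)
u/1723760 + a/E(-2207, -1855) = -493620/1723760 - 278750/3/(-2207) = -493620*1/1723760 - 278750/3*(-1/2207) = -24681/86188 + 278750/6621 = 23861492099/570650748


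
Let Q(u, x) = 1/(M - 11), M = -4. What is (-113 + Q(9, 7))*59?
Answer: -100064/15 ≈ -6670.9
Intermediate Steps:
Q(u, x) = -1/15 (Q(u, x) = 1/(-4 - 11) = 1/(-15) = -1/15)
(-113 + Q(9, 7))*59 = (-113 - 1/15)*59 = -1696/15*59 = -100064/15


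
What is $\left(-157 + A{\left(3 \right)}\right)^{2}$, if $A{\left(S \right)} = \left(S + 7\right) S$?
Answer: $16129$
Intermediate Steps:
$A{\left(S \right)} = S \left(7 + S\right)$ ($A{\left(S \right)} = \left(7 + S\right) S = S \left(7 + S\right)$)
$\left(-157 + A{\left(3 \right)}\right)^{2} = \left(-157 + 3 \left(7 + 3\right)\right)^{2} = \left(-157 + 3 \cdot 10\right)^{2} = \left(-157 + 30\right)^{2} = \left(-127\right)^{2} = 16129$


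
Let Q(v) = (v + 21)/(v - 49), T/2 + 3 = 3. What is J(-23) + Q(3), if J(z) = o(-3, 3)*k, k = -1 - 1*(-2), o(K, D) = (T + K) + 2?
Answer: -35/23 ≈ -1.5217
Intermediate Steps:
T = 0 (T = -6 + 2*3 = -6 + 6 = 0)
o(K, D) = 2 + K (o(K, D) = (0 + K) + 2 = K + 2 = 2 + K)
Q(v) = (21 + v)/(-49 + v)
k = 1 (k = -1 + 2 = 1)
J(z) = -1 (J(z) = (2 - 3)*1 = -1*1 = -1)
J(-23) + Q(3) = -1 + (21 + 3)/(-49 + 3) = -1 + 24/(-46) = -1 - 1/46*24 = -1 - 12/23 = -35/23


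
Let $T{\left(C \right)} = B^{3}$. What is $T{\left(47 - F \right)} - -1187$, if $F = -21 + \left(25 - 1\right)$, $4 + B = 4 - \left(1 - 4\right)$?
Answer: $1214$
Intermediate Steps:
$B = 3$ ($B = -4 + \left(4 - \left(1 - 4\right)\right) = -4 + \left(4 - -3\right) = -4 + \left(4 + 3\right) = -4 + 7 = 3$)
$F = 3$ ($F = -21 + \left(25 - 1\right) = -21 + 24 = 3$)
$T{\left(C \right)} = 27$ ($T{\left(C \right)} = 3^{3} = 27$)
$T{\left(47 - F \right)} - -1187 = 27 - -1187 = 27 + 1187 = 1214$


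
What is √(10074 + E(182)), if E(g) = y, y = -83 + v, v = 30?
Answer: √10021 ≈ 100.10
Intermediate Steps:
y = -53 (y = -83 + 30 = -53)
E(g) = -53
√(10074 + E(182)) = √(10074 - 53) = √10021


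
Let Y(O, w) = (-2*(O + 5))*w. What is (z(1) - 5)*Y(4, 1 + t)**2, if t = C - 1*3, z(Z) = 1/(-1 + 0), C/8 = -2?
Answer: -629856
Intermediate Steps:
C = -16 (C = 8*(-2) = -16)
z(Z) = -1 (z(Z) = 1/(-1) = -1)
t = -19 (t = -16 - 1*3 = -16 - 3 = -19)
Y(O, w) = w*(-10 - 2*O) (Y(O, w) = (-2*(5 + O))*w = (-10 - 2*O)*w = w*(-10 - 2*O))
(z(1) - 5)*Y(4, 1 + t)**2 = (-1 - 5)*(-2*(1 - 19)*(5 + 4))**2 = -6*(-2*(-18)*9)**2 = -6*324**2 = -6*104976 = -629856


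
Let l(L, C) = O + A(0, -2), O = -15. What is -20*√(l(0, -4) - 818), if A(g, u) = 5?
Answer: -120*I*√23 ≈ -575.5*I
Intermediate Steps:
l(L, C) = -10 (l(L, C) = -15 + 5 = -10)
-20*√(l(0, -4) - 818) = -20*√(-10 - 818) = -120*I*√23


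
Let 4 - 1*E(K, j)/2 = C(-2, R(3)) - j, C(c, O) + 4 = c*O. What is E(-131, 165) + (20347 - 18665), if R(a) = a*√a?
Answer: 2028 + 12*√3 ≈ 2048.8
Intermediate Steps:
R(a) = a^(3/2)
C(c, O) = -4 + O*c (C(c, O) = -4 + c*O = -4 + O*c)
E(K, j) = 16 + 2*j + 12*√3 (E(K, j) = 8 - 2*((-4 + 3^(3/2)*(-2)) - j) = 8 - 2*((-4 + (3*√3)*(-2)) - j) = 8 - 2*((-4 - 6*√3) - j) = 8 - 2*(-4 - j - 6*√3) = 8 + (8 + 2*j + 12*√3) = 16 + 2*j + 12*√3)
E(-131, 165) + (20347 - 18665) = (16 + 2*165 + 12*√3) + (20347 - 18665) = (16 + 330 + 12*√3) + 1682 = (346 + 12*√3) + 1682 = 2028 + 12*√3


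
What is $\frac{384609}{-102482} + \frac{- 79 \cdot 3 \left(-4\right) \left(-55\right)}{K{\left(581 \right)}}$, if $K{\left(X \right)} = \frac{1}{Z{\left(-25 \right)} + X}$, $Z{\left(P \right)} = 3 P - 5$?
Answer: $- \frac{2677049536089}{102482} \approx -2.6122 \cdot 10^{7}$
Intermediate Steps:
$Z{\left(P \right)} = -5 + 3 P$ ($Z{\left(P \right)} = 3 P - 5 = -5 + 3 P$)
$K{\left(X \right)} = \frac{1}{-80 + X}$ ($K{\left(X \right)} = \frac{1}{\left(-5 + 3 \left(-25\right)\right) + X} = \frac{1}{\left(-5 - 75\right) + X} = \frac{1}{-80 + X}$)
$\frac{384609}{-102482} + \frac{- 79 \cdot 3 \left(-4\right) \left(-55\right)}{K{\left(581 \right)}} = \frac{384609}{-102482} + \frac{- 79 \cdot 3 \left(-4\right) \left(-55\right)}{\frac{1}{-80 + 581}} = 384609 \left(- \frac{1}{102482}\right) + \frac{\left(-79\right) \left(-12\right) \left(-55\right)}{\frac{1}{501}} = - \frac{384609}{102482} + 948 \left(-55\right) \frac{1}{\frac{1}{501}} = - \frac{384609}{102482} - 26122140 = - \frac{2677049536089}{102482}$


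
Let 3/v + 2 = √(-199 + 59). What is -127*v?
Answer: 127/24 + 127*I*√35/24 ≈ 5.2917 + 31.306*I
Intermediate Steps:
v = 3/(-2 + 2*I*√35) (v = 3/(-2 + √(-199 + 59)) = 3/(-2 + √(-140)) = 3/(-2 + 2*I*√35) ≈ -0.041667 - 0.2465*I)
-127*v = -127*(-1/24 - I*√35/24) = 127/24 + 127*I*√35/24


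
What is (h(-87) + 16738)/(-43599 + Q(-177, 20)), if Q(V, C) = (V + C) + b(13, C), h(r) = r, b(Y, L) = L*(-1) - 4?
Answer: -16651/43780 ≈ -0.38033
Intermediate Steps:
b(Y, L) = -4 - L (b(Y, L) = -L - 4 = -4 - L)
Q(V, C) = -4 + V (Q(V, C) = (V + C) + (-4 - C) = (C + V) + (-4 - C) = -4 + V)
(h(-87) + 16738)/(-43599 + Q(-177, 20)) = (-87 + 16738)/(-43599 + (-4 - 177)) = 16651/(-43599 - 181) = 16651/(-43780) = 16651*(-1/43780) = -16651/43780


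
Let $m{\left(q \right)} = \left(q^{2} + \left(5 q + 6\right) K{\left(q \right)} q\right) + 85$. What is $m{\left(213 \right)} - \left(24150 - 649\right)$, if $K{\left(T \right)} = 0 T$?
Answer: $21953$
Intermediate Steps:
$K{\left(T \right)} = 0$
$m{\left(q \right)} = 85 + q^{2}$ ($m{\left(q \right)} = \left(q^{2} + \left(5 q + 6\right) 0 q\right) + 85 = \left(q^{2} + \left(6 + 5 q\right) 0 q\right) + 85 = \left(q^{2} + 0 q\right) + 85 = \left(q^{2} + 0\right) + 85 = q^{2} + 85 = 85 + q^{2}$)
$m{\left(213 \right)} - \left(24150 - 649\right) = \left(85 + 213^{2}\right) - \left(24150 - 649\right) = \left(85 + 45369\right) - \left(24150 - 649\right) = 45454 - 23501 = 21953$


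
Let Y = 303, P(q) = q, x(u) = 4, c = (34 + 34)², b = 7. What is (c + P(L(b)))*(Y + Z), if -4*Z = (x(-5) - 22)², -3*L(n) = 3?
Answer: 1026306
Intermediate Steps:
c = 4624 (c = 68² = 4624)
L(n) = -1 (L(n) = -⅓*3 = -1)
Z = -81 (Z = -(4 - 22)²/4 = -¼*(-18)² = -¼*324 = -81)
(c + P(L(b)))*(Y + Z) = (4624 - 1)*(303 - 81) = 4623*222 = 1026306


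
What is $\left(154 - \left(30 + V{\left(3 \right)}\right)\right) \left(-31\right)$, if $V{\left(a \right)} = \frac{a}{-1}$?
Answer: $-3937$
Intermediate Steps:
$V{\left(a \right)} = - a$ ($V{\left(a \right)} = a \left(-1\right) = - a$)
$\left(154 - \left(30 + V{\left(3 \right)}\right)\right) \left(-31\right) = \left(154 - \left(30 - 3\right)\right) \left(-31\right) = \left(154 - 27\right) \left(-31\right) = 127 \left(-31\right) = -3937$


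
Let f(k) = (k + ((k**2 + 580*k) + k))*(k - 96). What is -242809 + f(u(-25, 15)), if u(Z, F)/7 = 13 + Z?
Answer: 7286951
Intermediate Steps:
u(Z, F) = 91 + 7*Z (u(Z, F) = 7*(13 + Z) = 91 + 7*Z)
f(k) = (-96 + k)*(k**2 + 582*k) (f(k) = (k + (k**2 + 581*k))*(-96 + k) = (k**2 + 582*k)*(-96 + k) = (-96 + k)*(k**2 + 582*k))
-242809 + f(u(-25, 15)) = -242809 + (91 + 7*(-25))*(-55872 + (91 + 7*(-25))**2 + 486*(91 + 7*(-25))) = -242809 + (91 - 175)*(-55872 + (91 - 175)**2 + 486*(91 - 175)) = -242809 - 84*(-55872 + (-84)**2 + 486*(-84)) = -242809 - 84*(-55872 + 7056 - 40824) = -242809 - 84*(-89640) = -242809 + 7529760 = 7286951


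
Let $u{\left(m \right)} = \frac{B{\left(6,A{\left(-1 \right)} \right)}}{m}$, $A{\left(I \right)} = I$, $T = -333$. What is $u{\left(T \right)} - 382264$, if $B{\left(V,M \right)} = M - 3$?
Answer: $- \frac{127293908}{333} \approx -3.8226 \cdot 10^{5}$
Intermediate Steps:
$B{\left(V,M \right)} = -3 + M$ ($B{\left(V,M \right)} = M - 3 = -3 + M$)
$u{\left(m \right)} = - \frac{4}{m}$ ($u{\left(m \right)} = \frac{-3 - 1}{m} = - \frac{4}{m}$)
$u{\left(T \right)} - 382264 = - \frac{4}{-333} - 382264 = \left(-4\right) \left(- \frac{1}{333}\right) - 382264 = \frac{4}{333} - 382264 = - \frac{127293908}{333}$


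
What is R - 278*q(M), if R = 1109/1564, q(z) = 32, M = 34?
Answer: -13912235/1564 ≈ -8895.3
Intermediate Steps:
R = 1109/1564 (R = 1109*(1/1564) = 1109/1564 ≈ 0.70908)
R - 278*q(M) = 1109/1564 - 278*32 = 1109/1564 - 8896 = -13912235/1564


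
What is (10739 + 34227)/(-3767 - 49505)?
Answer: -22483/26636 ≈ -0.84408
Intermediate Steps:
(10739 + 34227)/(-3767 - 49505) = 44966/(-53272) = 44966*(-1/53272) = -22483/26636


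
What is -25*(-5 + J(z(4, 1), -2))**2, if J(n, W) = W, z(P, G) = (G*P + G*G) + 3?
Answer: -1225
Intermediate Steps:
z(P, G) = 3 + G**2 + G*P (z(P, G) = (G*P + G**2) + 3 = (G**2 + G*P) + 3 = 3 + G**2 + G*P)
-25*(-5 + J(z(4, 1), -2))**2 = -25*(-5 - 2)**2 = -25*(-7)**2 = -25*49 = -1225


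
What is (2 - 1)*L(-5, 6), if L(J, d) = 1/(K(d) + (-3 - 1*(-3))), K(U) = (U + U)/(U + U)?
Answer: 1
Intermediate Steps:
K(U) = 1 (K(U) = (2*U)/((2*U)) = (2*U)*(1/(2*U)) = 1)
L(J, d) = 1 (L(J, d) = 1/(1 + (-3 - 1*(-3))) = 1/(1 + (-3 + 3)) = 1/(1 + 0) = 1/1 = 1)
(2 - 1)*L(-5, 6) = (2 - 1)*1 = 1*1 = 1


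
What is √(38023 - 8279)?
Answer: 52*√11 ≈ 172.46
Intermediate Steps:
√(38023 - 8279) = √29744 = 52*√11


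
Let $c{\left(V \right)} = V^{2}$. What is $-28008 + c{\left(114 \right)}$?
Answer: $-15012$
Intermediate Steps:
$-28008 + c{\left(114 \right)} = -28008 + 114^{2} = -28008 + 12996 = -15012$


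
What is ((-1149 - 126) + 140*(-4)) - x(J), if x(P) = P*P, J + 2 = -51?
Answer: -4644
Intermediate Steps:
J = -53 (J = -2 - 51 = -53)
x(P) = P²
((-1149 - 126) + 140*(-4)) - x(J) = ((-1149 - 126) + 140*(-4)) - 1*(-53)² = (-1275 - 560) - 1*2809 = -1835 - 2809 = -4644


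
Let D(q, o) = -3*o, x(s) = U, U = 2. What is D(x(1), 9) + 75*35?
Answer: 2598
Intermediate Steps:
x(s) = 2
D(x(1), 9) + 75*35 = -3*9 + 75*35 = -27 + 2625 = 2598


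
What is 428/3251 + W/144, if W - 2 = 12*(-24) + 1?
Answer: -288301/156048 ≈ -1.8475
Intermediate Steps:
W = -285 (W = 2 + (12*(-24) + 1) = 2 + (-288 + 1) = 2 - 287 = -285)
428/3251 + W/144 = 428/3251 - 285/144 = 428*(1/3251) - 285*1/144 = 428/3251 - 95/48 = -288301/156048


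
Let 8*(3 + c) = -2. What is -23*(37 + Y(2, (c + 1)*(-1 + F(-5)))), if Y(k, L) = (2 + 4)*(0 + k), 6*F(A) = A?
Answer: -1127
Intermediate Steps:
c = -13/4 (c = -3 + (1/8)*(-2) = -3 - 1/4 = -13/4 ≈ -3.2500)
F(A) = A/6
Y(k, L) = 6*k
-23*(37 + Y(2, (c + 1)*(-1 + F(-5)))) = -23*(37 + 6*2) = -23*(37 + 12) = -23*49 = -1127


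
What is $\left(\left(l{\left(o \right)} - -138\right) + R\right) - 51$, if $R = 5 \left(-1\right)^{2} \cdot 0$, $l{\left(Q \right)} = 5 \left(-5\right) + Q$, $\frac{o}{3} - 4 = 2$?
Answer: $80$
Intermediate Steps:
$o = 18$ ($o = 12 + 3 \cdot 2 = 12 + 6 = 18$)
$l{\left(Q \right)} = -25 + Q$
$R = 0$ ($R = 5 \cdot 1 \cdot 0 = 5 \cdot 0 = 0$)
$\left(\left(l{\left(o \right)} - -138\right) + R\right) - 51 = \left(\left(\left(-25 + 18\right) - -138\right) + 0\right) - 51 = \left(\left(-7 + 138\right) + 0\right) - 51 = \left(131 + 0\right) - 51 = 131 - 51 = 80$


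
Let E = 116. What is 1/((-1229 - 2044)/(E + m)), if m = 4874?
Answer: -4990/3273 ≈ -1.5246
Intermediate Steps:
1/((-1229 - 2044)/(E + m)) = 1/((-1229 - 2044)/(116 + 4874)) = 1/(-3273/4990) = -4990/3273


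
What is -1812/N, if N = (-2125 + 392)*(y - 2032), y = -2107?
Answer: -1812/7172887 ≈ -0.00025262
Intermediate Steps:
N = 7172887 (N = (-2125 + 392)*(-2107 - 2032) = -1733*(-4139) = 7172887)
-1812/N = -1812/7172887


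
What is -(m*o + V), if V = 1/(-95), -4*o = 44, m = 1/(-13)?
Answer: -1032/1235 ≈ -0.83563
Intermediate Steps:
m = -1/13 (m = 1*(-1/13) = -1/13 ≈ -0.076923)
o = -11 (o = -¼*44 = -11)
V = -1/95 ≈ -0.010526
-(m*o + V) = -(-1/13*(-11) - 1/95) = -(11/13 - 1/95) = -1*1032/1235 = -1032/1235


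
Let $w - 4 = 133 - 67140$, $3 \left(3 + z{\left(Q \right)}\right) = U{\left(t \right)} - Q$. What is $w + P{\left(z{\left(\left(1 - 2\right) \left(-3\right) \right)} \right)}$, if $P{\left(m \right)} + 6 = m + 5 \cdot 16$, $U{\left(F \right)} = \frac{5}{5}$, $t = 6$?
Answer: $- \frac{200798}{3} \approx -66933.0$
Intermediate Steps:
$U{\left(F \right)} = 1$ ($U{\left(F \right)} = 5 \cdot \frac{1}{5} = 1$)
$z{\left(Q \right)} = - \frac{8}{3} - \frac{Q}{3}$ ($z{\left(Q \right)} = -3 + \frac{1 - Q}{3} = -3 - \left(- \frac{1}{3} + \frac{Q}{3}\right) = - \frac{8}{3} - \frac{Q}{3}$)
$w = -67003$ ($w = 4 + \left(133 - 67140\right) = 4 - 67007 = -67003$)
$P{\left(m \right)} = 74 + m$ ($P{\left(m \right)} = -6 + \left(m + 5 \cdot 16\right) = -6 + \left(m + 80\right) = -6 + \left(80 + m\right) = 74 + m$)
$w + P{\left(z{\left(\left(1 - 2\right) \left(-3\right) \right)} \right)} = -67003 + \left(74 - \left(\frac{8}{3} + \frac{\left(1 - 2\right) \left(-3\right)}{3}\right)\right) = -67003 + \left(74 - \left(\frac{8}{3} + \frac{\left(-1\right) \left(-3\right)}{3}\right)\right) = -67003 + \left(74 - \frac{11}{3}\right) = -67003 + \frac{211}{3} = - \frac{200798}{3}$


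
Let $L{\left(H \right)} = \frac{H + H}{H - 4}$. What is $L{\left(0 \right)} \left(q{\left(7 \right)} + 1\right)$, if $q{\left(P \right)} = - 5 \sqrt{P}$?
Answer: $0$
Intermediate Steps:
$L{\left(H \right)} = \frac{2 H}{-4 + H}$
$L{\left(0 \right)} \left(q{\left(7 \right)} + 1\right) = 2 \cdot 0 \frac{1}{-4 + 0} \left(- 5 \sqrt{7} + 1\right) = 2 \cdot 0 \frac{1}{-4} \left(1 - 5 \sqrt{7}\right) = 2 \cdot 0 \left(- \frac{1}{4}\right) \left(1 - 5 \sqrt{7}\right) = 0 \left(1 - 5 \sqrt{7}\right) = 0$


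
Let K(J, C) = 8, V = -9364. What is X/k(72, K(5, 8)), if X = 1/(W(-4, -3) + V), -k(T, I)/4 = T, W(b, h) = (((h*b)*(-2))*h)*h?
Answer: 1/2759040 ≈ 3.6245e-7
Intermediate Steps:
W(b, h) = -2*b*h³ (W(b, h) = (((b*h)*(-2))*h)*h = ((-2*b*h)*h)*h = (-2*b*h²)*h = -2*b*h³)
k(T, I) = -4*T
X = -1/9580 (X = 1/(-2*(-4)*(-3)³ - 9364) = 1/(-2*(-4)*(-27) - 9364) = 1/(-216 - 9364) = 1/(-9580) = -1/9580 ≈ -0.00010438)
X/k(72, K(5, 8)) = -1/(9580*((-4*72))) = -1/9580/(-288) = -1/9580*(-1/288) = 1/2759040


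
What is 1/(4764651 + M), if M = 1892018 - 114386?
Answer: 1/6542283 ≈ 1.5285e-7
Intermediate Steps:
M = 1777632
1/(4764651 + M) = 1/(4764651 + 1777632) = 1/6542283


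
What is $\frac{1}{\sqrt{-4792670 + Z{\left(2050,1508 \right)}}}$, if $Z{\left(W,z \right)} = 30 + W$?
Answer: $- \frac{i \sqrt{4790590}}{4790590} \approx - 0.00045688 i$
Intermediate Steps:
$\frac{1}{\sqrt{-4792670 + Z{\left(2050,1508 \right)}}} = \frac{1}{\sqrt{-4792670 + \left(30 + 2050\right)}} = \frac{1}{\sqrt{-4792670 + 2080}} = \frac{1}{\sqrt{-4790590}} = \frac{1}{i \sqrt{4790590}} = - \frac{i \sqrt{4790590}}{4790590}$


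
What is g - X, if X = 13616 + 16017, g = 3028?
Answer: -26605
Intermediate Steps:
X = 29633
g - X = 3028 - 1*29633 = 3028 - 29633 = -26605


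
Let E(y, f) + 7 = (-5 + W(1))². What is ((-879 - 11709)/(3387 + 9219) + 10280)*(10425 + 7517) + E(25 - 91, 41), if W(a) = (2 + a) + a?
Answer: 387478684838/2101 ≈ 1.8443e+8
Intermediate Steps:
W(a) = 2 + 2*a
E(y, f) = -6 (E(y, f) = -7 + (-5 + (2 + 2*1))² = -7 + (-5 + (2 + 2))² = -7 + (-5 + 4)² = -7 + (-1)² = -7 + 1 = -6)
((-879 - 11709)/(3387 + 9219) + 10280)*(10425 + 7517) + E(25 - 91, 41) = ((-879 - 11709)/(3387 + 9219) + 10280)*(10425 + 7517) - 6 = (-12588/12606 + 10280)*17942 - 6 = (-12588*1/12606 + 10280)*17942 - 6 = (-2098/2101 + 10280)*17942 - 6 = (21596182/2101)*17942 - 6 = 387478697444/2101 - 6 = 387478684838/2101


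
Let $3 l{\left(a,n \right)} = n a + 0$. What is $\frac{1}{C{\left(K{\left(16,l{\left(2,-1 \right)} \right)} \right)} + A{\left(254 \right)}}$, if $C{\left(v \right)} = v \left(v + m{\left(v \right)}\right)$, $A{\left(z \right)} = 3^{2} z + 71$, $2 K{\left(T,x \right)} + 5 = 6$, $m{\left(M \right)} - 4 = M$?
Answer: $\frac{2}{4719} \approx 0.00042382$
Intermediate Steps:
$l{\left(a,n \right)} = \frac{a n}{3}$ ($l{\left(a,n \right)} = \frac{n a + 0}{3} = \frac{a n + 0}{3} = \frac{a n}{3}$)
$m{\left(M \right)} = 4 + M$
$K{\left(T,x \right)} = \frac{1}{2}$ ($K{\left(T,x \right)} = - \frac{5}{2} + \frac{1}{2} \cdot 6 = - \frac{5}{2} + 3 = \frac{1}{2}$)
$A{\left(z \right)} = 71 + 9 z$ ($A{\left(z \right)} = 9 z + 71 = 71 + 9 z$)
$C{\left(v \right)} = v \left(4 + 2 v\right)$ ($C{\left(v \right)} = v \left(v + \left(4 + v\right)\right) = v \left(4 + 2 v\right)$)
$\frac{1}{C{\left(K{\left(16,l{\left(2,-1 \right)} \right)} \right)} + A{\left(254 \right)}} = \frac{1}{2 \cdot \frac{1}{2} \left(2 + \frac{1}{2}\right) + \left(71 + 9 \cdot 254\right)} = \frac{1}{2 \cdot \frac{1}{2} \cdot \frac{5}{2} + \left(71 + 2286\right)} = \frac{1}{\frac{5}{2} + 2357} = \frac{1}{\frac{4719}{2}} = \frac{2}{4719}$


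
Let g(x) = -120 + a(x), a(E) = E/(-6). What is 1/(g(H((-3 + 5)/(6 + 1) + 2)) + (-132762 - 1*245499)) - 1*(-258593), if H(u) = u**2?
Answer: 14383494755908/55622135 ≈ 2.5859e+5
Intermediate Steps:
a(E) = -E/6 (a(E) = E*(-1/6) = -E/6)
g(x) = -120 - x/6
1/(g(H((-3 + 5)/(6 + 1) + 2)) + (-132762 - 1*245499)) - 1*(-258593) = 1/((-120 - ((-3 + 5)/(6 + 1) + 2)**2/6) + (-132762 - 1*245499)) - 1*(-258593) = 1/((-120 - (2/7 + 2)**2/6) + (-132762 - 245499)) + 258593 = 1/((-120 - (2*(1/7) + 2)**2/6) - 378261) + 258593 = 1/((-120 - (2/7 + 2)**2/6) - 378261) + 258593 = 1/((-120 - (16/7)**2/6) - 378261) + 258593 = 1/((-120 - 1/6*256/49) - 378261) + 258593 = 1/((-120 - 128/147) - 378261) + 258593 = 1/(-17768/147 - 378261) + 258593 = 1/(-55622135/147) + 258593 = -147/55622135 + 258593 = 14383494755908/55622135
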